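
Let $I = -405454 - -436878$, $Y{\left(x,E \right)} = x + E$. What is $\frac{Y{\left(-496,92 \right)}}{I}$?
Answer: $- \frac{101}{7856} \approx -0.012856$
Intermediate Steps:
$Y{\left(x,E \right)} = E + x$
$I = 31424$ ($I = -405454 + 436878 = 31424$)
$\frac{Y{\left(-496,92 \right)}}{I} = \frac{92 - 496}{31424} = \left(-404\right) \frac{1}{31424} = - \frac{101}{7856}$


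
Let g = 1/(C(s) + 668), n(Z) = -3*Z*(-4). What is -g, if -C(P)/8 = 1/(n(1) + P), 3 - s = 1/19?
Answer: -71/47390 ≈ -0.0014982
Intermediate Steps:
n(Z) = 12*Z
s = 56/19 (s = 3 - 1/19 = 56/19 ≈ 2.9474)
C(P) = -8/(12 + P) (C(P) = -8/(12*1 + P) = -8/(12 + P))
g = 71/47390 (g = 1/(-8/(12 + 56/19) + 668) = 1/(-8/284/19 + 668) = 1/(-8*19/284 + 668) = 1/(-38/71 + 668) = 1/(47390/71) = 71/47390 ≈ 0.0014982)
-g = -1*71/47390 = -71/47390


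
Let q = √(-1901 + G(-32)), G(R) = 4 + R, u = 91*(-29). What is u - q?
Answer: -2639 - I*√1929 ≈ -2639.0 - 43.92*I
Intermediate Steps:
u = -2639
q = I*√1929 (q = √(-1901 + (4 - 32)) = √(-1901 - 28) = √(-1929) = I*√1929 ≈ 43.92*I)
u - q = -2639 - I*√1929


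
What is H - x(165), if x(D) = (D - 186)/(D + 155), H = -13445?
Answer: -4302379/320 ≈ -13445.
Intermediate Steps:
x(D) = (-186 + D)/(155 + D)
H - x(165) = -13445 - (-186 + 165)/(155 + 165) = -13445 - (-21)/320 = -13445 - 1*(-21/320) = -13445 + 21/320 = -4302379/320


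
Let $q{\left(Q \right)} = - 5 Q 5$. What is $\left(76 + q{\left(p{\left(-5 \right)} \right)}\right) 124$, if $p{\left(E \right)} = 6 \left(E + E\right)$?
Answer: $195424$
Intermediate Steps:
$p{\left(E \right)} = 12 E$ ($p{\left(E \right)} = 6 \cdot 2 E = 12 E$)
$q{\left(Q \right)} = - 25 Q$
$\left(76 + q{\left(p{\left(-5 \right)} \right)}\right) 124 = \left(76 - 25 \cdot 12 \left(-5\right)\right) 124 = \left(76 - -1500\right) 124 = \left(76 + 1500\right) 124 = 1576 \cdot 124 = 195424$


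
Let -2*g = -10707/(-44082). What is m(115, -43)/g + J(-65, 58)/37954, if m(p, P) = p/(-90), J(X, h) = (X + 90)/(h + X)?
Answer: 29929421737/2844614346 ≈ 10.521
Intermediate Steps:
J(X, h) = (90 + X)/(X + h)
m(p, P) = -p/90 (m(p, P) = p*(-1/90) = -p/90)
g = -3569/29388 (g = -(-10707)/(2*(-44082)) = -(-10707)*(-1)/(2*44082) = -½*3569/14694 = -3569/29388 ≈ -0.12144)
m(115, -43)/g + J(-65, 58)/37954 = (-1/90*115)/(-3569/29388) + ((90 - 65)/(-65 + 58))/37954 = -23/18*(-29388/3569) + (25/(-7))*(1/37954) = 112654/10707 - ⅐*25*(1/37954) = 112654/10707 - 25/7*1/37954 = 112654/10707 - 25/265678 = 29929421737/2844614346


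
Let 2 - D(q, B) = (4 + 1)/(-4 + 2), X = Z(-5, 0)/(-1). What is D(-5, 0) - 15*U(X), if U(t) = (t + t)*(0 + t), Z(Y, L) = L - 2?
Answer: -231/2 ≈ -115.50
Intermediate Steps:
Z(Y, L) = -2 + L
X = 2 (X = (-2 + 0)/(-1) = -2*(-1) = 2)
D(q, B) = 9/2 (D(q, B) = 2 - (4 + 1)/(-4 + 2) = 2 - 5/(-2) = 2 - 5*(-1)/2 = 2 - 1*(-5/2) = 2 + 5/2 = 9/2)
U(t) = 2*t**2 (U(t) = (2*t)*t = 2*t**2)
D(-5, 0) - 15*U(X) = 9/2 - 30*2**2 = 9/2 - 30*4 = 9/2 - 15*8 = 9/2 - 120 = -231/2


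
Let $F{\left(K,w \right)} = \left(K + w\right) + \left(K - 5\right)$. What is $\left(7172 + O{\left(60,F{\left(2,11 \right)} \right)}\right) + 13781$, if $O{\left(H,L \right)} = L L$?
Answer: $21053$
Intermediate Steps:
$F{\left(K,w \right)} = -5 + w + 2 K$ ($F{\left(K,w \right)} = \left(K + w\right) + \left(K - 5\right) = \left(K + w\right) + \left(-5 + K\right) = -5 + w + 2 K$)
$O{\left(H,L \right)} = L^{2}$
$\left(7172 + O{\left(60,F{\left(2,11 \right)} \right)}\right) + 13781 = \left(7172 + \left(-5 + 11 + 2 \cdot 2\right)^{2}\right) + 13781 = \left(7172 + \left(-5 + 11 + 4\right)^{2}\right) + 13781 = \left(7172 + 10^{2}\right) + 13781 = \left(7172 + 100\right) + 13781 = 7272 + 13781 = 21053$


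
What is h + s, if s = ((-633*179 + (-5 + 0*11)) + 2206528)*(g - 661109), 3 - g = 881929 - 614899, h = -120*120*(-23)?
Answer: -1942788794176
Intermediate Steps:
h = 331200 (h = -14400*(-23) = 331200)
g = -267027 (g = 3 - (881929 - 614899) = 3 - 1*267030 = 3 - 267030 = -267027)
s = -1942789125376 (s = ((-633*179 + (-5 + 0*11)) + 2206528)*(-267027 - 661109) = ((-113307 + (-5 + 0)) + 2206528)*(-928136) = ((-113307 - 5) + 2206528)*(-928136) = (-113312 + 2206528)*(-928136) = 2093216*(-928136) = -1942789125376)
h + s = 331200 - 1942789125376 = -1942788794176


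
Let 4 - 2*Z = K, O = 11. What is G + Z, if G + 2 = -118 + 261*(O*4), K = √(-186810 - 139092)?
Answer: 11366 - I*√325902/2 ≈ 11366.0 - 285.44*I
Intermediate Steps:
K = I*√325902 (K = √(-325902) = I*√325902 ≈ 570.88*I)
Z = 2 - I*√325902/2 ≈ 2.0 - 285.44*I
G = 11364 (G = -2 + (-118 + 261*(11*4)) = -2 + (-118 + 261*44) = -2 + (-118 + 11484) = -2 + 11366 = 11364)
G + Z = 11364 + (2 - I*√325902/2) = 11366 - I*√325902/2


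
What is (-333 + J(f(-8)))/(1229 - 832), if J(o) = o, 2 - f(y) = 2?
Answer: -333/397 ≈ -0.83879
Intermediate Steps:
f(y) = 0 (f(y) = 2 - 1*2 = 2 - 2 = 0)
(-333 + J(f(-8)))/(1229 - 832) = (-333 + 0)/(1229 - 832) = -333/397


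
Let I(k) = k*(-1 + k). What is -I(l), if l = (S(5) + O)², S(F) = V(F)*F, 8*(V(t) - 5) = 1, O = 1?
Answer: -2055442545/4096 ≈ -5.0182e+5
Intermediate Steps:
V(t) = 41/8 (V(t) = 5 + (⅛)*1 = 5 + ⅛ = 41/8)
S(F) = 41*F/8
l = 45369/64 (l = ((41/8)*5 + 1)² = (205/8 + 1)² = (213/8)² = 45369/64 ≈ 708.89)
-I(l) = -45369*(-1 + 45369/64)/64 = -45369*45305/(64*64) = -1*2055442545/4096 = -2055442545/4096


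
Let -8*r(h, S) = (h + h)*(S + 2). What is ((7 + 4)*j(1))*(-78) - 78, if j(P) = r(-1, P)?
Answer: -1443/2 ≈ -721.50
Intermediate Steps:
r(h, S) = -h*(2 + S)/4 (r(h, S) = -(h + h)*(S + 2)/8 = -2*h*(2 + S)/8 = -h*(2 + S)/4)
j(P) = ½ + P/4 (j(P) = -¼*(-1)*(2 + P) = ½ + P/4)
((7 + 4)*j(1))*(-78) - 78 = ((7 + 4)*(½ + (¼)*1))*(-78) - 78 = (11*(½ + ¼))*(-78) - 78 = (11*(¾))*(-78) - 78 = (33/4)*(-78) - 78 = -1287/2 - 78 = -1443/2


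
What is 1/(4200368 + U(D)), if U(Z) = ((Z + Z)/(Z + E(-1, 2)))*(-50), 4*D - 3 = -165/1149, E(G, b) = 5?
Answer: 4377/18384956036 ≈ 2.3808e-7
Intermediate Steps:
D = 547/766 (D = ¾ + (-165/1149)/4 = ¾ + (-165*1/1149)/4 = ¾ + (¼)*(-55/383) = ¾ - 55/1532 = 547/766 ≈ 0.71410)
U(Z) = -100*Z/(5 + Z) (U(Z) = ((Z + Z)/(Z + 5))*(-50) = ((2*Z)/(5 + Z))*(-50) = (2*Z/(5 + Z))*(-50) = -100*Z/(5 + Z))
1/(4200368 + U(D)) = 1/(4200368 - 100*547/766/(5 + 547/766)) = 1/(4200368 - 100*547/766/4377/766) = 1/(4200368 - 100*547/766*766/4377) = 1/(4200368 - 54700/4377) = 1/(18384956036/4377) = 4377/18384956036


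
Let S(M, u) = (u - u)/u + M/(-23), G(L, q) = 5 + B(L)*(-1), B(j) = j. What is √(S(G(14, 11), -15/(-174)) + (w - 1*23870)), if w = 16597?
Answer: I*√3847210/23 ≈ 85.28*I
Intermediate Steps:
G(L, q) = 5 - L (G(L, q) = 5 + L*(-1) = 5 - L)
S(M, u) = -M/23 (S(M, u) = 0/u + M*(-1/23) = 0 - M/23 = -M/23)
√(S(G(14, 11), -15/(-174)) + (w - 1*23870)) = √(-(5 - 1*14)/23 + (16597 - 1*23870)) = √(-(5 - 14)/23 + (16597 - 23870)) = √(-1/23*(-9) - 7273) = √(9/23 - 7273) = √(-167270/23) = I*√3847210/23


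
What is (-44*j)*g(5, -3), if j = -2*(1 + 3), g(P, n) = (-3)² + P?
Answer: 4928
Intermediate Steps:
g(P, n) = 9 + P
j = -8 (j = -2*4 = -8)
(-44*j)*g(5, -3) = (-44*(-8))*(9 + 5) = 352*14 = 4928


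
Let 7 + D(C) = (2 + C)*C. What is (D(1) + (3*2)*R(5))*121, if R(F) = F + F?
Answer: 6776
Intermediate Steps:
D(C) = -7 + C*(2 + C) (D(C) = -7 + (2 + C)*C = -7 + C*(2 + C))
R(F) = 2*F
(D(1) + (3*2)*R(5))*121 = ((-7 + 1**2 + 2*1) + (3*2)*(2*5))*121 = ((-7 + 1 + 2) + 6*10)*121 = (-4 + 60)*121 = 56*121 = 6776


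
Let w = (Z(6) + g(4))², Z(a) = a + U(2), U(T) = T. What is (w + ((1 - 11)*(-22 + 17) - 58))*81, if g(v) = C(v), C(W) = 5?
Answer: 13041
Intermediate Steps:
Z(a) = 2 + a (Z(a) = a + 2 = 2 + a)
g(v) = 5
w = 169 (w = ((2 + 6) + 5)² = (8 + 5)² = 13² = 169)
(w + ((1 - 11)*(-22 + 17) - 58))*81 = (169 + ((1 - 11)*(-22 + 17) - 58))*81 = (169 + (-10*(-5) - 58))*81 = (169 + (50 - 58))*81 = (169 - 8)*81 = 161*81 = 13041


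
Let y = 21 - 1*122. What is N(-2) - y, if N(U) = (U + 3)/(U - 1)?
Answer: 302/3 ≈ 100.67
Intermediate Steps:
y = -101 (y = 21 - 122 = -101)
N(U) = (3 + U)/(-1 + U)
N(-2) - y = (3 - 2)/(-1 - 2) - 1*(-101) = 1/(-3) + 101 = -⅓*1 + 101 = -⅓ + 101 = 302/3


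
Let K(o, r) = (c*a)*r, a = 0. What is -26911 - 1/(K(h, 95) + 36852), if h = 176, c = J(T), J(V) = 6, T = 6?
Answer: -991724173/36852 ≈ -26911.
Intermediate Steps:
c = 6
K(o, r) = 0 (K(o, r) = (6*0)*r = 0*r = 0)
-26911 - 1/(K(h, 95) + 36852) = -26911 - 1/(0 + 36852) = -26911 - 1/36852 = -991724173/36852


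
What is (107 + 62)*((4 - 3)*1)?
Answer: 169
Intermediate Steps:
(107 + 62)*((4 - 3)*1) = 169*(1*1) = 169*1 = 169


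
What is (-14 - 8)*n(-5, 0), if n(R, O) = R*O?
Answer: 0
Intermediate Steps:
n(R, O) = O*R
(-14 - 8)*n(-5, 0) = (-14 - 8)*(0*(-5)) = -22*0 = 0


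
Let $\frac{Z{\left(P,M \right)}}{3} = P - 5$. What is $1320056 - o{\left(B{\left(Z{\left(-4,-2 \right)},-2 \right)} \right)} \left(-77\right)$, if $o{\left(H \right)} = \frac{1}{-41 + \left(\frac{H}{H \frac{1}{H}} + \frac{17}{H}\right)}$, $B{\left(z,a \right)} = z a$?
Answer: $\frac{949124422}{719} \approx 1.3201 \cdot 10^{6}$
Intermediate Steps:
$Z{\left(P,M \right)} = -15 + 3 P$ ($Z{\left(P,M \right)} = 3 \left(P - 5\right) = 3 \left(-5 + P\right) = -15 + 3 P$)
$B{\left(z,a \right)} = a z$
$o{\left(H \right)} = \frac{1}{-41 + H + \frac{17}{H}}$ ($o{\left(H \right)} = \frac{1}{-41 + \left(\frac{H}{1} + \frac{17}{H}\right)} = \frac{1}{-41 + \left(H 1 + \frac{17}{H}\right)} = \frac{1}{-41 + \left(H + \frac{17}{H}\right)} = \frac{1}{-41 + H + \frac{17}{H}}$)
$1320056 - o{\left(B{\left(Z{\left(-4,-2 \right)},-2 \right)} \right)} \left(-77\right) = 1320056 - \frac{\left(-2\right) \left(-15 + 3 \left(-4\right)\right)}{17 + \left(- 2 \left(-15 + 3 \left(-4\right)\right)\right)^{2} - 41 \left(- 2 \left(-15 + 3 \left(-4\right)\right)\right)} \left(-77\right) = 1320056 - \frac{\left(-2\right) \left(-15 - 12\right)}{17 + \left(- 2 \left(-15 - 12\right)\right)^{2} - 41 \left(- 2 \left(-15 - 12\right)\right)} \left(-77\right) = 1320056 - \frac{\left(-2\right) \left(-27\right)}{17 + \left(\left(-2\right) \left(-27\right)\right)^{2} - 41 \left(\left(-2\right) \left(-27\right)\right)} \left(-77\right) = 1320056 - \frac{54}{17 + 54^{2} - 2214} \left(-77\right) = 1320056 - \frac{54}{17 + 2916 - 2214} \left(-77\right) = 1320056 - \frac{54}{719} \left(-77\right) = 1320056 - - \frac{4158}{719} = 1320056 + \frac{4158}{719} = \frac{949124422}{719}$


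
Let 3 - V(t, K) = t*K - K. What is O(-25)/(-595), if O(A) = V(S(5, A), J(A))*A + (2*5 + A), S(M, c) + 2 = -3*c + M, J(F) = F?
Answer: 9643/119 ≈ 81.034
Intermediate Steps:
S(M, c) = -2 + M - 3*c (S(M, c) = -2 + (-3*c + M) = -2 + (M - 3*c) = -2 + M - 3*c)
V(t, K) = 3 + K - K*t (V(t, K) = 3 - (t*K - K) = 3 - (K*t - K) = 3 - (-K + K*t) = 3 + (K - K*t) = 3 + K - K*t)
O(A) = 10 + A + A*(3 + A - A*(3 - 3*A)) (O(A) = (3 + A - A*(-2 + 5 - 3*A))*A + (2*5 + A) = (3 + A - A*(3 - 3*A))*A + (10 + A) = A*(3 + A - A*(3 - 3*A)) + (10 + A) = 10 + A + A*(3 + A - A*(3 - 3*A)))
O(-25)/(-595) = (10 - 25 - 25*(3 - 25 + 3*(-25)*(-1 - 25)))/(-595) = (10 - 25 - 25*(3 - 25 + 3*(-25)*(-26)))*(-1/595) = (10 - 25 - 25*(3 - 25 + 1950))*(-1/595) = (10 - 25 - 25*1928)*(-1/595) = (10 - 25 - 48200)*(-1/595) = -48215*(-1/595) = 9643/119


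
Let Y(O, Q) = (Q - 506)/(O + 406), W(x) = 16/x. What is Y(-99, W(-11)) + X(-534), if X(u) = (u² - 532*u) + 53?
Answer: 1922510387/3377 ≈ 5.6930e+5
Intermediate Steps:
X(u) = 53 + u² - 532*u
Y(O, Q) = (-506 + Q)/(406 + O)
Y(-99, W(-11)) + X(-534) = (-506 + 16/(-11))/(406 - 99) + (53 + (-534)² - 532*(-534)) = (-506 + 16*(-1/11))/307 + (53 + 285156 + 284088) = (-506 - 16/11)/307 + 569297 = (1/307)*(-5582/11) + 569297 = -5582/3377 + 569297 = 1922510387/3377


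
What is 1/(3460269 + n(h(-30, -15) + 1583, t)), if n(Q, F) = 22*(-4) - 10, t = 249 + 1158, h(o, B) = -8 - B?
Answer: 1/3460171 ≈ 2.8900e-7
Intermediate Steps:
t = 1407
n(Q, F) = -98 (n(Q, F) = -88 - 10 = -98)
1/(3460269 + n(h(-30, -15) + 1583, t)) = 1/(3460269 - 98) = 1/3460171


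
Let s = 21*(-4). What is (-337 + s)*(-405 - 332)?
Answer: 310277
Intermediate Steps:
s = -84
(-337 + s)*(-405 - 332) = (-337 - 84)*(-405 - 332) = -421*(-737) = 310277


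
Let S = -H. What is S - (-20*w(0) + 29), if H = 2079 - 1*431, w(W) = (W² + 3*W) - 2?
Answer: -1717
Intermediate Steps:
w(W) = -2 + W² + 3*W
H = 1648 (H = 2079 - 431 = 1648)
S = -1648 (S = -1*1648 = -1648)
S - (-20*w(0) + 29) = -1648 - (-20*(-2 + 0² + 3*0) + 29) = -1648 - (-20*(-2 + 0 + 0) + 29) = -1648 - (-20*(-2) + 29) = -1648 - (40 + 29) = -1648 - 1*69 = -1648 - 69 = -1717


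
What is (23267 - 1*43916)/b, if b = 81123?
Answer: -6883/27041 ≈ -0.25454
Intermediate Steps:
(23267 - 1*43916)/b = (23267 - 1*43916)/81123 = (23267 - 43916)*(1/81123) = -20649*1/81123 = -6883/27041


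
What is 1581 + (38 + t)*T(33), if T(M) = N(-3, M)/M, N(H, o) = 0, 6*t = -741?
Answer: 1581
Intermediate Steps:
t = -247/2 (t = (1/6)*(-741) = -247/2 ≈ -123.50)
T(M) = 0 (T(M) = 0/M = 0)
1581 + (38 + t)*T(33) = 1581 + (38 - 247/2)*0 = 1581 - 171/2*0 = 1581 + 0 = 1581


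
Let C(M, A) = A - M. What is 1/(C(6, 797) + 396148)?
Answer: 1/396939 ≈ 2.5193e-6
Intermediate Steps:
1/(C(6, 797) + 396148) = 1/((797 - 1*6) + 396148) = 1/((797 - 6) + 396148) = 1/(791 + 396148) = 1/396939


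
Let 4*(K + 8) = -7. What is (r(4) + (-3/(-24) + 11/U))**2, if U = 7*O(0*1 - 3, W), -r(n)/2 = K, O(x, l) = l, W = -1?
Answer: 1022121/3136 ≈ 325.93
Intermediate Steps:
K = -39/4 (K = -8 + (1/4)*(-7) = -8 - 7/4 = -39/4 ≈ -9.7500)
r(n) = 39/2 (r(n) = -2*(-39/4) = 39/2)
U = -7 (U = 7*(-1) = -7)
(r(4) + (-3/(-24) + 11/U))**2 = (39/2 + (-3/(-24) + 11/(-7)))**2 = (39/2 + (-3*(-1/24) + 11*(-1/7)))**2 = (39/2 + (1/8 - 11/7))**2 = (39/2 - 81/56)**2 = (1011/56)**2 = 1022121/3136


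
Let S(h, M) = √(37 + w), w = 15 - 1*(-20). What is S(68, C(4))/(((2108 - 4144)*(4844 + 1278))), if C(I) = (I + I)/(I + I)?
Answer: -3*√2/6232196 ≈ -6.8076e-7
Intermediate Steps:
w = 35 (w = 15 + 20 = 35)
C(I) = 1 (C(I) = (2*I)/((2*I)) = (2*I)*(1/(2*I)) = 1)
S(h, M) = 6*√2 (S(h, M) = √(37 + 35) = √72 = 6*√2)
S(68, C(4))/(((2108 - 4144)*(4844 + 1278))) = (6*√2)/(((2108 - 4144)*(4844 + 1278))) = (6*√2)/((-2036*6122)) = (6*√2)/(-12464392) = (6*√2)*(-1/12464392) = -3*√2/6232196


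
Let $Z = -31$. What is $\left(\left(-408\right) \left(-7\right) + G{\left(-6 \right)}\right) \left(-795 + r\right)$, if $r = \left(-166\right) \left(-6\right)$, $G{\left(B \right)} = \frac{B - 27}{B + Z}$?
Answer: $\frac{21246705}{37} \approx 5.7424 \cdot 10^{5}$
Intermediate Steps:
$G{\left(B \right)} = \frac{-27 + B}{-31 + B}$ ($G{\left(B \right)} = \frac{B - 27}{B - 31} = \frac{-27 + B}{-31 + B}$)
$r = 996$
$\left(\left(-408\right) \left(-7\right) + G{\left(-6 \right)}\right) \left(-795 + r\right) = \left(\left(-408\right) \left(-7\right) + \frac{-27 - 6}{-31 - 6}\right) \left(-795 + 996\right) = \left(2856 + \frac{1}{-37} \left(-33\right)\right) 201 = \left(2856 - - \frac{33}{37}\right) 201 = \left(2856 + \frac{33}{37}\right) 201 = \frac{105705}{37} \cdot 201 = \frac{21246705}{37}$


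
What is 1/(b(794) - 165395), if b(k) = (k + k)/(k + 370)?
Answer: -291/48129548 ≈ -6.0462e-6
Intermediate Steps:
b(k) = 2*k/(370 + k) (b(k) = (2*k)/(370 + k) = 2*k/(370 + k))
1/(b(794) - 165395) = 1/(2*794/(370 + 794) - 165395) = 1/(2*794/1164 - 165395) = 1/(2*794*(1/1164) - 165395) = 1/(397/291 - 165395) = 1/(-48129548/291) = -291/48129548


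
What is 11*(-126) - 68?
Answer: -1454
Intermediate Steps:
11*(-126) - 68 = -1386 - 68 = -1454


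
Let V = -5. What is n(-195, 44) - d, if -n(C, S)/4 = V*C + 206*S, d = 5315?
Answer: -45471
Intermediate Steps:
n(C, S) = -824*S + 20*C (n(C, S) = -4*(-5*C + 206*S) = -824*S + 20*C)
n(-195, 44) - d = (-824*44 + 20*(-195)) - 1*5315 = (-36256 - 3900) - 5315 = -40156 - 5315 = -45471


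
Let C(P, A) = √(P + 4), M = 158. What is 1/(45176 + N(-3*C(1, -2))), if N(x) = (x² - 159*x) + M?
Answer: 45379/2058115996 - 477*√5/2058115996 ≈ 2.1531e-5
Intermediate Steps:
C(P, A) = √(4 + P)
N(x) = 158 + x² - 159*x (N(x) = (x² - 159*x) + 158 = 158 + x² - 159*x)
1/(45176 + N(-3*C(1, -2))) = 1/(45176 + (158 + (-3*√(4 + 1))² - (-477)*√(4 + 1))) = 1/(45176 + (158 + (-3*√5)² - (-477)*√5)) = 1/(45176 + (158 + 45 + 477*√5)) = 1/(45176 + (203 + 477*√5)) = 1/(45379 + 477*√5)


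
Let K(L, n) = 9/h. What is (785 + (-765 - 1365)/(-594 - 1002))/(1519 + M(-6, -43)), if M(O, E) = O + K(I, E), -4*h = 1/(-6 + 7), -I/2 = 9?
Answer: 209165/392882 ≈ 0.53239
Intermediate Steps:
I = -18 (I = -2*9 = -18)
h = -¼ (h = -1/(4*(-6 + 7)) = -¼/1 = -¼*1 = -¼ ≈ -0.25000)
K(L, n) = -36 (K(L, n) = 9/(-¼) = 9*(-4) = -36)
M(O, E) = -36 + O (M(O, E) = O - 36 = -36 + O)
(785 + (-765 - 1365)/(-594 - 1002))/(1519 + M(-6, -43)) = (785 + (-765 - 1365)/(-594 - 1002))/(1519 + (-36 - 6)) = (785 - 2130/(-1596))/(1519 - 42) = (785 - 2130*(-1/1596))/1477 = (785 + 355/266)*(1/1477) = (209165/266)*(1/1477) = 209165/392882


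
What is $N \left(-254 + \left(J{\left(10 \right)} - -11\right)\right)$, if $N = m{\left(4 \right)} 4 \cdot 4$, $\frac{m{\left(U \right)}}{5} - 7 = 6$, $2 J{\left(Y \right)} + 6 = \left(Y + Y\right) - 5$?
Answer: $-248040$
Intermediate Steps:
$J{\left(Y \right)} = - \frac{11}{2} + Y$ ($J{\left(Y \right)} = -3 + \frac{\left(Y + Y\right) - 5}{2} = -3 + \frac{2 Y - 5}{2} = -3 + \frac{-5 + 2 Y}{2} = -3 + \left(- \frac{5}{2} + Y\right) = - \frac{11}{2} + Y$)
$m{\left(U \right)} = 65$ ($m{\left(U \right)} = 35 + 5 \cdot 6 = 35 + 30 = 65$)
$N = 1040$ ($N = 65 \cdot 4 \cdot 4 = 260 \cdot 4 = 1040$)
$N \left(-254 + \left(J{\left(10 \right)} - -11\right)\right) = 1040 \left(-254 + \left(\left(- \frac{11}{2} + 10\right) - -11\right)\right) = 1040 \left(-254 + \left(\frac{9}{2} + 11\right)\right) = 1040 \left(-254 + \frac{31}{2}\right) = 1040 \left(- \frac{477}{2}\right) = -248040$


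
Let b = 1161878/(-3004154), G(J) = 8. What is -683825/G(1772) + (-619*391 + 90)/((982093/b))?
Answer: -1008763365304965057/11801434457288 ≈ -85478.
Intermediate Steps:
b = -580939/1502077 (b = 1161878*(-1/3004154) = -580939/1502077 ≈ -0.38676)
-683825/G(1772) + (-619*391 + 90)/((982093/b)) = -683825/8 + (-619*391 + 90)/((982093/(-580939/1502077))) = -683825*⅛ + (-242029 + 90)/((982093*(-1502077/580939))) = -683825/8 - 241939/(-1475179307161/580939) = -683825/8 - 241939*(-580939/1475179307161) = -683825/8 + 140551800721/1475179307161 = -1008763365304965057/11801434457288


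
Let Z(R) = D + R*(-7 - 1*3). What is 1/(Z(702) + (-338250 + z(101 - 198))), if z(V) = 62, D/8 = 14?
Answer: -1/345096 ≈ -2.8977e-6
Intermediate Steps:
D = 112 (D = 8*14 = 112)
Z(R) = 112 - 10*R (Z(R) = 112 + R*(-7 - 1*3) = 112 + R*(-7 - 3) = 112 + R*(-10) = 112 - 10*R)
1/(Z(702) + (-338250 + z(101 - 198))) = 1/((112 - 10*702) + (-338250 + 62)) = 1/((112 - 7020) - 338188) = 1/(-6908 - 338188) = 1/(-345096) = -1/345096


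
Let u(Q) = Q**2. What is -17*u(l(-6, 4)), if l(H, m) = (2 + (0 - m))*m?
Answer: -1088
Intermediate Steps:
l(H, m) = m*(2 - m) (l(H, m) = (2 - m)*m = m*(2 - m))
-17*u(l(-6, 4)) = -17*16*(2 - 1*4)**2 = -17*16*(2 - 4)**2 = -17*(4*(-2))**2 = -17*(-8)**2 = -17*64 = -1088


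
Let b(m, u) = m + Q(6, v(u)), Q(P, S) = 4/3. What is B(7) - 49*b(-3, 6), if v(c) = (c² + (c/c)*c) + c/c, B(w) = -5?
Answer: 230/3 ≈ 76.667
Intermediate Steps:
v(c) = 1 + c + c² (v(c) = (c² + 1*c) + 1 = (c² + c) + 1 = (c + c²) + 1 = 1 + c + c²)
Q(P, S) = 4/3 (Q(P, S) = 4*(⅓) = 4/3)
b(m, u) = 4/3 + m (b(m, u) = m + 4/3 = 4/3 + m)
B(7) - 49*b(-3, 6) = -5 - 49*(4/3 - 3) = -5 - 49*(-5/3) = -5 + 245/3 = 230/3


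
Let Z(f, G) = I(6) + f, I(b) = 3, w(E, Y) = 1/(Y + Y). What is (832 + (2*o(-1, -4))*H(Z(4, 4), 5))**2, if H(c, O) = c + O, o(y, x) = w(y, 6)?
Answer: 695556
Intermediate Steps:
w(E, Y) = 1/(2*Y)
o(y, x) = 1/12 (o(y, x) = (1/2)/6 = (1/2)*(1/6) = 1/12)
Z(f, G) = 3 + f
H(c, O) = O + c
(832 + (2*o(-1, -4))*H(Z(4, 4), 5))**2 = (832 + (2*(1/12))*(5 + (3 + 4)))**2 = (832 + (5 + 7)/6)**2 = (832 + (1/6)*12)**2 = (832 + 2)**2 = 834**2 = 695556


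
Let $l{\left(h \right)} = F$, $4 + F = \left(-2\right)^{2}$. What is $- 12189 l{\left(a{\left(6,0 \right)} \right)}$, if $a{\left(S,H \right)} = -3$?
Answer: $0$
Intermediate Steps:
$F = 0$ ($F = -4 + \left(-2\right)^{2} = -4 + 4 = 0$)
$l{\left(h \right)} = 0$
$- 12189 l{\left(a{\left(6,0 \right)} \right)} = \left(-12189\right) 0 = 0$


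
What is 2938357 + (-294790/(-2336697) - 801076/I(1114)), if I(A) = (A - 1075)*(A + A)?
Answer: 49716914099879348/16920022977 ≈ 2.9383e+6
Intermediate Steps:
I(A) = 2*A*(-1075 + A) (I(A) = (-1075 + A)*(2*A) = 2*A*(-1075 + A))
2938357 + (-294790/(-2336697) - 801076/I(1114)) = 2938357 + (-294790/(-2336697) - 801076*1/(2228*(-1075 + 1114))) = 2938357 + (-294790*(-1/2336697) - 801076/(2*1114*39)) = 2938357 + (294790/2336697 - 801076/86892) = 2938357 + (294790/2336697 - 801076*1/86892) = 2938357 + (294790/2336697 - 200269/21723) = 2938357 - 153854749441/16920022977 = 49716914099879348/16920022977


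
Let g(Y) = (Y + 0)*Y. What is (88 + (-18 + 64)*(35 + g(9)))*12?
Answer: 65088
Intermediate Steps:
g(Y) = Y² (g(Y) = Y*Y = Y²)
(88 + (-18 + 64)*(35 + g(9)))*12 = (88 + (-18 + 64)*(35 + 9²))*12 = (88 + 46*(35 + 81))*12 = (88 + 46*116)*12 = (88 + 5336)*12 = 5424*12 = 65088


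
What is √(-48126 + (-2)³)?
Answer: I*√48134 ≈ 219.39*I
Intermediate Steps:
√(-48126 + (-2)³) = √(-48126 - 8) = √(-48134) = I*√48134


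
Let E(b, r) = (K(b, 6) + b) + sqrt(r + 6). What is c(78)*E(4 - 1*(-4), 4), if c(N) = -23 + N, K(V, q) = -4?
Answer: 220 + 55*sqrt(10) ≈ 393.93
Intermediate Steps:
E(b, r) = -4 + b + sqrt(6 + r) (E(b, r) = (-4 + b) + sqrt(r + 6) = (-4 + b) + sqrt(6 + r) = -4 + b + sqrt(6 + r))
c(78)*E(4 - 1*(-4), 4) = (-23 + 78)*(-4 + (4 - 1*(-4)) + sqrt(6 + 4)) = 55*(-4 + (4 + 4) + sqrt(10)) = 55*(-4 + 8 + sqrt(10)) = 55*(4 + sqrt(10)) = 220 + 55*sqrt(10)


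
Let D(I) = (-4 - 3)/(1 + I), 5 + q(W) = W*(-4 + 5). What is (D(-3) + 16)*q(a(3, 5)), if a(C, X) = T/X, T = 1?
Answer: -468/5 ≈ -93.600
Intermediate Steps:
a(C, X) = 1/X
q(W) = -5 + W (q(W) = -5 + W*(-4 + 5) = -5 + W*1 = -5 + W)
D(I) = -7/(1 + I)
(D(-3) + 16)*q(a(3, 5)) = (-7/(1 - 3) + 16)*(-5 + 1/5) = (-7/(-2) + 16)*(-5 + ⅕) = (-7*(-½) + 16)*(-24/5) = (7/2 + 16)*(-24/5) = (39/2)*(-24/5) = -468/5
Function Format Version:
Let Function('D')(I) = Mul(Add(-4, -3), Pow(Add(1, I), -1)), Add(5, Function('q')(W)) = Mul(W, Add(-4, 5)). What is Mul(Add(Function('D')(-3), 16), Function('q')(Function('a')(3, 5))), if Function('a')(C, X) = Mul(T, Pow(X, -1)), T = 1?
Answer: Rational(-468, 5) ≈ -93.600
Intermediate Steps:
Function('a')(C, X) = Pow(X, -1) (Function('a')(C, X) = Mul(1, Pow(X, -1)) = Pow(X, -1))
Function('q')(W) = Add(-5, W) (Function('q')(W) = Add(-5, Mul(W, Add(-4, 5))) = Add(-5, Mul(W, 1)) = Add(-5, W))
Function('D')(I) = Mul(-7, Pow(Add(1, I), -1))
Mul(Add(Function('D')(-3), 16), Function('q')(Function('a')(3, 5))) = Mul(Add(Mul(-7, Pow(Add(1, -3), -1)), 16), Add(-5, Pow(5, -1))) = Mul(Add(Mul(-7, Pow(-2, -1)), 16), Add(-5, Rational(1, 5))) = Mul(Add(Mul(-7, Rational(-1, 2)), 16), Rational(-24, 5)) = Mul(Add(Rational(7, 2), 16), Rational(-24, 5)) = Mul(Rational(39, 2), Rational(-24, 5)) = Rational(-468, 5)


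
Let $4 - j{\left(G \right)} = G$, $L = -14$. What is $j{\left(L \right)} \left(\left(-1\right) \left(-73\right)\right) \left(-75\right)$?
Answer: $-98550$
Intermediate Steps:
$j{\left(G \right)} = 4 - G$
$j{\left(L \right)} \left(\left(-1\right) \left(-73\right)\right) \left(-75\right) = \left(4 - -14\right) \left(\left(-1\right) \left(-73\right)\right) \left(-75\right) = \left(4 + 14\right) 73 \left(-75\right) = 18 \cdot 73 \left(-75\right) = 1314 \left(-75\right) = -98550$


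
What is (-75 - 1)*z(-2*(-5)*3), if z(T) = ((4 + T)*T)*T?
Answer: -2325600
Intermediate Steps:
z(T) = T²*(4 + T) (z(T) = (T*(4 + T))*T = T²*(4 + T))
(-75 - 1)*z(-2*(-5)*3) = (-75 - 1)*((-2*(-5)*3)²*(4 - 2*(-5)*3)) = -76*(10*3)²*(4 + 10*3) = -76*30²*(4 + 30) = -68400*34 = -76*30600 = -2325600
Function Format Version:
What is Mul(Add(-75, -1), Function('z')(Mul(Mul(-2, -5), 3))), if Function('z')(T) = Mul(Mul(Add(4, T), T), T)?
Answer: -2325600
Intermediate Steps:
Function('z')(T) = Mul(Pow(T, 2), Add(4, T)) (Function('z')(T) = Mul(Mul(T, Add(4, T)), T) = Mul(Pow(T, 2), Add(4, T)))
Mul(Add(-75, -1), Function('z')(Mul(Mul(-2, -5), 3))) = Mul(Add(-75, -1), Mul(Pow(Mul(Mul(-2, -5), 3), 2), Add(4, Mul(Mul(-2, -5), 3)))) = Mul(-76, Mul(Pow(Mul(10, 3), 2), Add(4, Mul(10, 3)))) = Mul(-76, Mul(Pow(30, 2), Add(4, 30))) = Mul(-76, Mul(900, 34)) = Mul(-76, 30600) = -2325600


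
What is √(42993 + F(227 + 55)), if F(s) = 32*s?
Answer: √52017 ≈ 228.07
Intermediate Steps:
√(42993 + F(227 + 55)) = √(42993 + 32*(227 + 55)) = √(42993 + 32*282) = √(42993 + 9024) = √52017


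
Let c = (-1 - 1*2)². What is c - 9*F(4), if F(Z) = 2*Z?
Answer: -63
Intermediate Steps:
c = 9 (c = (-1 - 2)² = (-3)² = 9)
c - 9*F(4) = 9 - 18*4 = 9 - 9*8 = 9 - 72 = -63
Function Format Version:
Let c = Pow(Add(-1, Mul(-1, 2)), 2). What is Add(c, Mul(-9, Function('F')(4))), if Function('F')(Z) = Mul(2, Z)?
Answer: -63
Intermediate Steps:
c = 9 (c = Pow(Add(-1, -2), 2) = Pow(-3, 2) = 9)
Add(c, Mul(-9, Function('F')(4))) = Add(9, Mul(-9, Mul(2, 4))) = Add(9, Mul(-9, 8)) = Add(9, -72) = -63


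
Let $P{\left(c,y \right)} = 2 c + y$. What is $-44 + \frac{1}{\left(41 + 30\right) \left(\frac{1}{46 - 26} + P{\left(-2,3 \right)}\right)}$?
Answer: $- \frac{59376}{1349} \approx -44.015$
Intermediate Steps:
$P{\left(c,y \right)} = y + 2 c$
$-44 + \frac{1}{\left(41 + 30\right) \left(\frac{1}{46 - 26} + P{\left(-2,3 \right)}\right)} = -44 + \frac{1}{\left(41 + 30\right) \left(\frac{1}{46 - 26} + \left(3 + 2 \left(-2\right)\right)\right)} = -44 + \frac{1}{71 \left(\frac{1}{20} + \left(3 - 4\right)\right)} = -44 + \frac{1}{71 \left(\frac{1}{20} - 1\right)} = -44 + \frac{1}{71 \left(- \frac{19}{20}\right)} = -44 + \frac{1}{71} \left(- \frac{20}{19}\right) = -44 - \frac{20}{1349} = - \frac{59376}{1349}$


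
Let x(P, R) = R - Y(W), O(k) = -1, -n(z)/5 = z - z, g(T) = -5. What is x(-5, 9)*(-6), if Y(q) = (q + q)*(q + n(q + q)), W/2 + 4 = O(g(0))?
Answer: 1146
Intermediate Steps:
n(z) = 0 (n(z) = -5*(z - z) = -5*0 = 0)
W = -10 (W = -8 + 2*(-1) = -8 - 2 = -10)
Y(q) = 2*q² (Y(q) = (q + q)*(q + 0) = (2*q)*q = 2*q²)
x(P, R) = -200 + R (x(P, R) = R - 2*(-10)² = R - 2*100 = R - 1*200 = R - 200 = -200 + R)
x(-5, 9)*(-6) = (-200 + 9)*(-6) = -191*(-6) = 1146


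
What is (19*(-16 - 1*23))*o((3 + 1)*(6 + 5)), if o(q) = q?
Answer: -32604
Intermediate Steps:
(19*(-16 - 1*23))*o((3 + 1)*(6 + 5)) = (19*(-16 - 1*23))*((3 + 1)*(6 + 5)) = (19*(-16 - 23))*(4*11) = (19*(-39))*44 = -741*44 = -32604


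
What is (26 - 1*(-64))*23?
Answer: 2070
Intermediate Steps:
(26 - 1*(-64))*23 = (26 + 64)*23 = 90*23 = 2070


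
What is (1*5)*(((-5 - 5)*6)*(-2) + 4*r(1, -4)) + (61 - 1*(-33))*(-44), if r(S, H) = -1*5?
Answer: -3636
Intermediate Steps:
r(S, H) = -5
(1*5)*(((-5 - 5)*6)*(-2) + 4*r(1, -4)) + (61 - 1*(-33))*(-44) = (1*5)*(((-5 - 5)*6)*(-2) + 4*(-5)) + (61 - 1*(-33))*(-44) = 5*(-10*6*(-2) - 20) + (61 + 33)*(-44) = 5*(-60*(-2) - 20) + 94*(-44) = 5*(120 - 20) - 4136 = 5*100 - 4136 = 500 - 4136 = -3636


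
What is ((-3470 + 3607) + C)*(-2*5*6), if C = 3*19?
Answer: -11640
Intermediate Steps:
C = 57
((-3470 + 3607) + C)*(-2*5*6) = ((-3470 + 3607) + 57)*(-2*5*6) = (137 + 57)*(-10*6) = 194*(-60) = -11640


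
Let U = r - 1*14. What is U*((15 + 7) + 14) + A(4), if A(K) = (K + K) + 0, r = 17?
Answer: 116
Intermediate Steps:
U = 3 (U = 17 - 1*14 = 17 - 14 = 3)
A(K) = 2*K (A(K) = 2*K + 0 = 2*K)
U*((15 + 7) + 14) + A(4) = 3*((15 + 7) + 14) + 2*4 = 3*(22 + 14) + 8 = 3*36 + 8 = 108 + 8 = 116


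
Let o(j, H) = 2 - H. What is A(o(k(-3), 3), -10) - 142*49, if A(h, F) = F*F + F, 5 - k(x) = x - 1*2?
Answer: -6868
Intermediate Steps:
k(x) = 7 - x (k(x) = 5 - (x - 1*2) = 5 - (x - 2) = 5 - (-2 + x) = 5 + (2 - x) = 7 - x)
A(h, F) = F + F**2 (A(h, F) = F**2 + F = F + F**2)
A(o(k(-3), 3), -10) - 142*49 = -10*(1 - 10) - 142*49 = -10*(-9) - 6958 = 90 - 6958 = -6868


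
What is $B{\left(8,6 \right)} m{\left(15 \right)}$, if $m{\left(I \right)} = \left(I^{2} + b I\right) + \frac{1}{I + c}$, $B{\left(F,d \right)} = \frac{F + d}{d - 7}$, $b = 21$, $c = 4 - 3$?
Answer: $- \frac{60487}{8} \approx -7560.9$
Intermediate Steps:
$c = 1$ ($c = 4 - 3 = 1$)
$B{\left(F,d \right)} = \frac{F + d}{-7 + d}$
$m{\left(I \right)} = I^{2} + \frac{1}{1 + I} + 21 I$ ($m{\left(I \right)} = \left(I^{2} + 21 I\right) + \frac{1}{I + 1} = \left(I^{2} + 21 I\right) + \frac{1}{1 + I} = I^{2} + \frac{1}{1 + I} + 21 I$)
$B{\left(8,6 \right)} m{\left(15 \right)} = \frac{8 + 6}{-7 + 6} \frac{1 + 15^{3} + 21 \cdot 15 + 22 \cdot 15^{2}}{1 + 15} = \frac{1}{-1} \cdot 14 \frac{1 + 3375 + 315 + 22 \cdot 225}{16} = \left(-1\right) 14 \frac{1 + 3375 + 315 + 4950}{16} = - 14 \cdot \frac{1}{16} \cdot 8641 = \left(-14\right) \frac{8641}{16} = - \frac{60487}{8}$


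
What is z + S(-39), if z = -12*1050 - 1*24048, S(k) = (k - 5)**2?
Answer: -34712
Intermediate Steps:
S(k) = (-5 + k)**2
z = -36648 (z = -12600 - 24048 = -36648)
z + S(-39) = -36648 + (-5 - 39)**2 = -36648 + (-44)**2 = -36648 + 1936 = -34712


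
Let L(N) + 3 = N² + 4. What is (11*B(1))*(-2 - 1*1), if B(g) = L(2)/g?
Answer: -165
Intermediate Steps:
L(N) = 1 + N² (L(N) = -3 + (N² + 4) = -3 + (4 + N²) = 1 + N²)
B(g) = 5/g (B(g) = (1 + 2²)/g = (1 + 4)/g = 5/g)
(11*B(1))*(-2 - 1*1) = (11*(5/1))*(-2 - 1*1) = (11*(5*1))*(-2 - 1) = (11*5)*(-3) = 55*(-3) = -165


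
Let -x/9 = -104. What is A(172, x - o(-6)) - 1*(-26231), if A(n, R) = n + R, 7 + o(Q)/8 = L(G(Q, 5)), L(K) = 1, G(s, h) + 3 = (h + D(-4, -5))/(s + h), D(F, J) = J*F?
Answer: 27387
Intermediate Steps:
D(F, J) = F*J
G(s, h) = -3 + (20 + h)/(h + s) (G(s, h) = -3 + (h - 4*(-5))/(s + h) = -3 + (h + 20)/(h + s) = -3 + (20 + h)/(h + s))
o(Q) = -48 (o(Q) = -56 + 8*1 = -56 + 8 = -48)
x = 936 (x = -9*(-104) = 936)
A(n, R) = R + n
A(172, x - o(-6)) - 1*(-26231) = ((936 - 1*(-48)) + 172) - 1*(-26231) = ((936 + 48) + 172) + 26231 = (984 + 172) + 26231 = 1156 + 26231 = 27387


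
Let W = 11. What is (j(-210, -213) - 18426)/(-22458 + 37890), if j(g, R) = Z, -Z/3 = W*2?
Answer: -1541/1286 ≈ -1.1983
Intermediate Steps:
Z = -66 (Z = -33*2 = -3*22 = -66)
j(g, R) = -66
(j(-210, -213) - 18426)/(-22458 + 37890) = (-66 - 18426)/(-22458 + 37890) = -18492/15432 = -18492*1/15432 = -1541/1286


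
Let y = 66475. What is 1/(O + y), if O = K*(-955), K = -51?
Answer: 1/115180 ≈ 8.6821e-6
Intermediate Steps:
O = 48705 (O = -51*(-955) = 48705)
1/(O + y) = 1/(48705 + 66475) = 1/115180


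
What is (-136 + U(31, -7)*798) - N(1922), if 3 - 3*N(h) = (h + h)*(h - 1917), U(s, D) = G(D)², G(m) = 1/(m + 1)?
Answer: 37751/6 ≈ 6291.8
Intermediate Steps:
G(m) = 1/(1 + m)
U(s, D) = (1 + D)⁻² (U(s, D) = (1/(1 + D))² = (1 + D)⁻²)
N(h) = 1 - 2*h*(-1917 + h)/3 (N(h) = 1 - (h + h)*(h - 1917)/3 = 1 - 2*h*(-1917 + h)/3)
(-136 + U(31, -7)*798) - N(1922) = (-136 + 798/(1 - 7)²) - (1 + 1278*1922 - ⅔*1922²) = (-136 + 798/(-6)²) - (1 + 2456316 - ⅔*3694084) = (-136 + (1/36)*798) - (1 + 2456316 - 7388168/3) = (-136 + 133/6) - 1*(-19217/3) = -683/6 + 19217/3 = 37751/6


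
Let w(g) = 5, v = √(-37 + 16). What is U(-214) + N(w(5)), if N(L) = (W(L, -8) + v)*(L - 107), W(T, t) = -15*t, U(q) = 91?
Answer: -12149 - 102*I*√21 ≈ -12149.0 - 467.42*I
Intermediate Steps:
v = I*√21 (v = √(-21) = I*√21 ≈ 4.5826*I)
W(T, t) = -15*t
N(L) = (-107 + L)*(120 + I*√21) (N(L) = (-15*(-8) + I*√21)*(L - 107) = (120 + I*√21)*(-107 + L) = (-107 + L)*(120 + I*√21))
U(-214) + N(w(5)) = 91 + (-12840 + 120*5 - 107*I*√21 + I*5*√21) = 91 + (-12840 + 600 - 107*I*√21 + 5*I*√21) = 91 + (-12240 - 102*I*√21) = -12149 - 102*I*√21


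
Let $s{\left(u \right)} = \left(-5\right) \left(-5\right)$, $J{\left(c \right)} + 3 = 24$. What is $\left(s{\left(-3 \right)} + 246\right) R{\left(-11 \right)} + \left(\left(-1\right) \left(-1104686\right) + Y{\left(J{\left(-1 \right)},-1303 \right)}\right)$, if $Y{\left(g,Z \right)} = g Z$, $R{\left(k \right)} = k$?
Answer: $1074342$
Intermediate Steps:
$J{\left(c \right)} = 21$ ($J{\left(c \right)} = -3 + 24 = 21$)
$s{\left(u \right)} = 25$
$Y{\left(g,Z \right)} = Z g$
$\left(s{\left(-3 \right)} + 246\right) R{\left(-11 \right)} + \left(\left(-1\right) \left(-1104686\right) + Y{\left(J{\left(-1 \right)},-1303 \right)}\right) = \left(25 + 246\right) \left(-11\right) - -1077323 = 271 \left(-11\right) + \left(1104686 - 27363\right) = -2981 + 1077323 = 1074342$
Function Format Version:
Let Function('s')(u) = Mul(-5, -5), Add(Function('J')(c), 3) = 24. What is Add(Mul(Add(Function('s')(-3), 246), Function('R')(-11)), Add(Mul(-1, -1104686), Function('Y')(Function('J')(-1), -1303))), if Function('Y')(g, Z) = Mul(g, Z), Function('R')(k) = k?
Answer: 1074342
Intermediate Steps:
Function('J')(c) = 21 (Function('J')(c) = Add(-3, 24) = 21)
Function('s')(u) = 25
Function('Y')(g, Z) = Mul(Z, g)
Add(Mul(Add(Function('s')(-3), 246), Function('R')(-11)), Add(Mul(-1, -1104686), Function('Y')(Function('J')(-1), -1303))) = Add(Mul(Add(25, 246), -11), Add(Mul(-1, -1104686), Mul(-1303, 21))) = Add(Mul(271, -11), Add(1104686, -27363)) = Add(-2981, 1077323) = 1074342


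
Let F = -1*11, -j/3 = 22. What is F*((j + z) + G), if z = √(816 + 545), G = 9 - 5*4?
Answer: 847 - 11*√1361 ≈ 441.19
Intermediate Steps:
j = -66 (j = -3*22 = -66)
G = -11 (G = 9 - 20 = -11)
F = -11
z = √1361 ≈ 36.892
F*((j + z) + G) = -11*((-66 + √1361) - 11) = -11*(-77 + √1361) = 847 - 11*√1361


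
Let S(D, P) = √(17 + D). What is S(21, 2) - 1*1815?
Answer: -1815 + √38 ≈ -1808.8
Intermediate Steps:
S(21, 2) - 1*1815 = √(17 + 21) - 1*1815 = √38 - 1815 = -1815 + √38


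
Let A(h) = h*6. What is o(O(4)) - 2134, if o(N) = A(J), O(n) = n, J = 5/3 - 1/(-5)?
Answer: -10614/5 ≈ -2122.8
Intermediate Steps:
J = 28/15 (J = 5*(⅓) - 1*(-⅕) = 5/3 + ⅕ = 28/15 ≈ 1.8667)
A(h) = 6*h
o(N) = 56/5 (o(N) = 6*(28/15) = 56/5)
o(O(4)) - 2134 = 56/5 - 2134 = -10614/5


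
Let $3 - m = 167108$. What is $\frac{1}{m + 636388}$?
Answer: $\frac{1}{469283} \approx 2.1309 \cdot 10^{-6}$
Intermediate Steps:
$m = -167105$ ($m = 3 - 167108 = -167105$)
$\frac{1}{m + 636388} = \frac{1}{-167105 + 636388} = \frac{1}{469283}$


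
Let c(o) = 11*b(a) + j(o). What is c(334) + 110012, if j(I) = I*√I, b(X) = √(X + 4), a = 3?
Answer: 110012 + 11*√7 + 334*√334 ≈ 1.1615e+5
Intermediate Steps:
b(X) = √(4 + X)
j(I) = I^(3/2)
c(o) = o^(3/2) + 11*√7 (c(o) = 11*√(4 + 3) + o^(3/2) = 11*√7 + o^(3/2) = o^(3/2) + 11*√7)
c(334) + 110012 = (334^(3/2) + 11*√7) + 110012 = (334*√334 + 11*√7) + 110012 = (11*√7 + 334*√334) + 110012 = 110012 + 11*√7 + 334*√334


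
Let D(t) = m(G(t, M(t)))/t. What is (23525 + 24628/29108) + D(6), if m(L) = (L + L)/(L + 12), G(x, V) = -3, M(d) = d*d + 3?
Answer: 1540770961/65493 ≈ 23526.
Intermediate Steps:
M(d) = 3 + d² (M(d) = d² + 3 = 3 + d²)
m(L) = 2*L/(12 + L) (m(L) = (2*L)/(12 + L) = 2*L/(12 + L))
D(t) = -2/(3*t) (D(t) = (2*(-3)/(12 - 3))/t = (2*(-3)/9)/t = (2*(-3)*(⅑))/t = -2/(3*t))
(23525 + 24628/29108) + D(6) = (23525 + 24628/29108) - ⅔/6 = (23525 + 24628*(1/29108)) - ⅔*⅙ = (23525 + 6157/7277) - ⅑ = 171197582/7277 - ⅑ = 1540770961/65493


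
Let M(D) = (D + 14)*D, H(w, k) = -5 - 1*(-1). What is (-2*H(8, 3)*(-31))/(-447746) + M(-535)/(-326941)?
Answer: -62360699971/73193262493 ≈ -0.85200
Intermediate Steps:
H(w, k) = -4 (H(w, k) = -5 + 1 = -4)
M(D) = D*(14 + D) (M(D) = (14 + D)*D = D*(14 + D))
(-2*H(8, 3)*(-31))/(-447746) + M(-535)/(-326941) = (-2*(-4)*(-31))/(-447746) - 535*(14 - 535)/(-326941) = (8*(-31))*(-1/447746) - 535*(-521)*(-1/326941) = -248*(-1/447746) + 278735*(-1/326941) = 124/223873 - 278735/326941 = -62360699971/73193262493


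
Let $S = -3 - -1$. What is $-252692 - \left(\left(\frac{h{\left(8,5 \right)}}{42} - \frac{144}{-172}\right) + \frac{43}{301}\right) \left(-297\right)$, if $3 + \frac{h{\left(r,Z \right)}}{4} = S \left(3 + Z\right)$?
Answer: $- \frac{10876349}{43} \approx -2.5294 \cdot 10^{5}$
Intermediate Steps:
$S = -2$ ($S = -3 + 1 = -2$)
$h{\left(r,Z \right)} = -36 - 8 Z$ ($h{\left(r,Z \right)} = -12 + 4 \left(- 2 \left(3 + Z\right)\right) = -12 + 4 \left(-6 - 2 Z\right) = -12 - \left(24 + 8 Z\right) = -36 - 8 Z$)
$-252692 - \left(\left(\frac{h{\left(8,5 \right)}}{42} - \frac{144}{-172}\right) + \frac{43}{301}\right) \left(-297\right) = -252692 - \left(\left(\frac{-36 - 40}{42} - \frac{144}{-172}\right) + \frac{43}{301}\right) \left(-297\right) = -252692 - \left(\left(\left(-36 - 40\right) \frac{1}{42} - - \frac{36}{43}\right) + 43 \cdot \frac{1}{301}\right) \left(-297\right) = -252692 - \left(\left(\left(-76\right) \frac{1}{42} + \frac{36}{43}\right) + \frac{1}{7}\right) \left(-297\right) = -252692 - \left(\left(- \frac{38}{21} + \frac{36}{43}\right) + \frac{1}{7}\right) \left(-297\right) = -252692 - \left(- \frac{878}{903} + \frac{1}{7}\right) \left(-297\right) = -252692 - \left(- \frac{107}{129}\right) \left(-297\right) = -252692 - \frac{10593}{43} = - \frac{10876349}{43}$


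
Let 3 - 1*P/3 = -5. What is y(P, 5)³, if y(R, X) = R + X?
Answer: 24389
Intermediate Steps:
P = 24 (P = 9 - 3*(-5) = 9 + 15 = 24)
y(P, 5)³ = (24 + 5)³ = 29³ = 24389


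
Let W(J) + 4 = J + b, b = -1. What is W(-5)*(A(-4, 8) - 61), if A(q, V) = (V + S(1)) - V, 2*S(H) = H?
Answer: 605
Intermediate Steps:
S(H) = H/2
W(J) = -5 + J (W(J) = -4 + (J - 1) = -4 + (-1 + J) = -5 + J)
A(q, V) = 1/2 (A(q, V) = (V + (1/2)*1) - V = (V + 1/2) - V = (1/2 + V) - V = 1/2)
W(-5)*(A(-4, 8) - 61) = (-5 - 5)*(1/2 - 61) = -10*(-121/2) = 605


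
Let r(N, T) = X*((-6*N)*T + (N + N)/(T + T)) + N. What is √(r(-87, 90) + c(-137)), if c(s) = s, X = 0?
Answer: 4*I*√14 ≈ 14.967*I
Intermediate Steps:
r(N, T) = N (r(N, T) = 0*((-6*N)*T + (N + N)/(T + T)) + N = 0*(-6*N*T + (2*N)/((2*T))) + N = 0*(-6*N*T + (2*N)*(1/(2*T))) + N = 0*(-6*N*T + N/T) + N = 0*(N/T - 6*N*T) + N = 0 + N = N)
√(r(-87, 90) + c(-137)) = √(-87 - 137) = √(-224) = 4*I*√14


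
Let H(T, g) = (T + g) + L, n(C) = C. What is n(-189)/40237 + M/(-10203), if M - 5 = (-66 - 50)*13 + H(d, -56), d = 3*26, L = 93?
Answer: 53920589/410538111 ≈ 0.13134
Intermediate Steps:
d = 78
H(T, g) = 93 + T + g (H(T, g) = (T + g) + 93 = 93 + T + g)
M = -1388 (M = 5 + ((-66 - 50)*13 + (93 + 78 - 56)) = 5 + (-116*13 + 115) = 5 + (-1508 + 115) = 5 - 1393 = -1388)
n(-189)/40237 + M/(-10203) = -189/40237 - 1388/(-10203) = -189*1/40237 - 1388*(-1/10203) = -189/40237 + 1388/10203 = 53920589/410538111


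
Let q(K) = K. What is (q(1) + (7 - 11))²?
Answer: 9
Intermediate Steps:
(q(1) + (7 - 11))² = (1 + (7 - 11))² = (1 - 4)² = (-3)² = 9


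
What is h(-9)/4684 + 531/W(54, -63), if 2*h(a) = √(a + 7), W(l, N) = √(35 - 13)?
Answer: 531*√22/22 + I*√2/9368 ≈ 113.21 + 0.00015096*I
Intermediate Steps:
W(l, N) = √22
h(a) = √(7 + a)/2 (h(a) = √(a + 7)/2 = √(7 + a)/2)
h(-9)/4684 + 531/W(54, -63) = (√(7 - 9)/2)/4684 + 531/(√22) = (√(-2)/2)*(1/4684) + 531*(√22/22) = ((I*√2)/2)*(1/4684) + 531*√22/22 = (I*√2/2)*(1/4684) + 531*√22/22 = I*√2/9368 + 531*√22/22 = 531*√22/22 + I*√2/9368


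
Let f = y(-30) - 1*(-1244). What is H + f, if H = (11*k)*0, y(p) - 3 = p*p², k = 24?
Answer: -25753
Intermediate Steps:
y(p) = 3 + p³ (y(p) = 3 + p*p² = 3 + p³)
f = -25753 (f = (3 + (-30)³) - 1*(-1244) = (3 - 27000) + 1244 = -26997 + 1244 = -25753)
H = 0 (H = (11*24)*0 = 264*0 = 0)
H + f = 0 - 25753 = -25753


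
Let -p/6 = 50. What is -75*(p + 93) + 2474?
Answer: 17999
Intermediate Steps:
p = -300 (p = -6*50 = -300)
-75*(p + 93) + 2474 = -75*(-300 + 93) + 2474 = -75*(-207) + 2474 = 15525 + 2474 = 17999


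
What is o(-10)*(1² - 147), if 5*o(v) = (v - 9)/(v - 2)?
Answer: -1387/30 ≈ -46.233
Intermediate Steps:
o(v) = (-9 + v)/(5*(-2 + v)) (o(v) = ((v - 9)/(v - 2))/5 = ((-9 + v)/(-2 + v))/5 = (-9 + v)/(5*(-2 + v)))
o(-10)*(1² - 147) = ((-9 - 10)/(5*(-2 - 10)))*(1² - 147) = ((⅕)*(-19)/(-12))*(1 - 147) = ((⅕)*(-1/12)*(-19))*(-146) = (19/60)*(-146) = -1387/30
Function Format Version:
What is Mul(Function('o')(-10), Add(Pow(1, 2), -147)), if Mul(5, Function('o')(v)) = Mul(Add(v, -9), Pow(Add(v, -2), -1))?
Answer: Rational(-1387, 30) ≈ -46.233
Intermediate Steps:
Function('o')(v) = Mul(Rational(1, 5), Pow(Add(-2, v), -1), Add(-9, v)) (Function('o')(v) = Mul(Rational(1, 5), Mul(Add(v, -9), Pow(Add(v, -2), -1))) = Mul(Rational(1, 5), Mul(Add(-9, v), Pow(Add(-2, v), -1))) = Mul(Rational(1, 5), Mul(Pow(Add(-2, v), -1), Add(-9, v))) = Mul(Rational(1, 5), Pow(Add(-2, v), -1), Add(-9, v)))
Mul(Function('o')(-10), Add(Pow(1, 2), -147)) = Mul(Mul(Rational(1, 5), Pow(Add(-2, -10), -1), Add(-9, -10)), Add(Pow(1, 2), -147)) = Mul(Mul(Rational(1, 5), Pow(-12, -1), -19), Add(1, -147)) = Mul(Mul(Rational(1, 5), Rational(-1, 12), -19), -146) = Mul(Rational(19, 60), -146) = Rational(-1387, 30)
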